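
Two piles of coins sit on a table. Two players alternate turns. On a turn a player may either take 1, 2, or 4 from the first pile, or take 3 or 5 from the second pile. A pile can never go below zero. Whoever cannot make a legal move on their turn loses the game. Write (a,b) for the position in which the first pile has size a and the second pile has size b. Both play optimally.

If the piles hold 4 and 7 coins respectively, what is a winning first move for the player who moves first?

Work bottom-up. With no move the player to move loses. Otherwise the position is W if at least one move leads to an L position for the opponent, and L if every move leads to a W.
No move ever increases a pile, so every position that can arise here has a ≤ 4 and b ≤ 7; it is enough to label the cells with 0 ≤ a ≤ 4 and 0 ≤ b ≤ 7.
Every move lowers a or b (never raises either), so fill the grid row by row in increasing a, and left to right within a row: each cell's successors are then already labelled.
      b=0  b=1  b=2  b=3  b=4  b=5  b=6  b=7
a=0:    L    L    L    W    W    W    W    W
a=1:    W    W    W    L    L    L    W    W
a=2:    W    W    W    W    W    W    L    L
a=3:    L    L    L    W    W    W    W    W
a=4:    W    W    W    L    L    L    W    W
Cells with no legal move (terminal, hence L): (0,0), (0,1), (0,2).
The remaining L cells, each justified by listing all of its moves:
(1,3): only reaches (0,3)(W), (1,0)(W), all W → L
(1,4): only reaches (0,4)(W), (1,1)(W), all W → L
(1,5): only reaches (0,5)(W), (1,2)(W), (1,0)(W), all W → L
(2,6): only reaches (1,6)(W), (0,6)(W), (2,3)(W), (2,1)(W), all W → L
(2,7): only reaches (1,7)(W), (0,7)(W), (2,4)(W), (2,2)(W), all W → L
(3,0): only reaches (2,0)(W), (1,0)(W), all W → L
(3,1): only reaches (2,1)(W), (1,1)(W), all W → L
(3,2): only reaches (2,2)(W), (1,2)(W), all W → L
(4,3): only reaches (3,3)(W), (2,3)(W), (0,3)(W), (4,0)(W), all W → L
(4,4): only reaches (3,4)(W), (2,4)(W), (0,4)(W), (4,1)(W), all W → L
(4,5): only reaches (3,5)(W), (2,5)(W), (0,5)(W), (4,2)(W), (4,0)(W), all W → L
Every other cell has at least one move into one of the L cells above, so it is W.
From (4,7), the L positions reachable in one move are: (2,7), (4,4). Any move reaching one of these is winning.

Move to (2,7).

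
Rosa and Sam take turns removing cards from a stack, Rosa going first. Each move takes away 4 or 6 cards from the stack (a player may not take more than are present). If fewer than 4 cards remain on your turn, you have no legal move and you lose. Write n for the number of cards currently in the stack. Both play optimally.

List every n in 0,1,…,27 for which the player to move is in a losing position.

Build the W/L table. Terminal = L. A non-terminal position is W if it has a move to some L; otherwise it is L.
n=0: no move → L
n=1: no move → L
n=2: no move → L
n=3: no move → L
n=4: reaches L-position 0 → W
n=5: reaches L-position 1 → W
n=6: reaches L-position 2 → W
n=7: reaches L-position 3 → W
n=8: reaches L-position 2 → W
n=9: reaches L-position 3 → W
n=10: only reaches 6(W), 4(W), all W → L
n=11: only reaches 7(W), 5(W), all W → L
n=12: only reaches 8(W), 6(W), all W → L
n=13: only reaches 9(W), 7(W), all W → L
n=14: reaches L-position 10 → W
n=15: reaches L-position 11 → W
n=16: reaches L-position 12 → W
n=17: reaches L-position 13 → W
n=18: reaches L-position 12 → W
n=19: reaches L-position 13 → W
n=20: only reaches 16(W), 14(W), all W → L
n=21: only reaches 17(W), 15(W), all W → L
n=22: only reaches 18(W), 16(W), all W → L
n=23: only reaches 19(W), 17(W), all W → L
n=24: reaches L-position 20 → W
n=25: reaches L-position 21 → W
n=26: reaches L-position 22 → W
n=27: reaches L-position 23 → W
Reading off the rows marked L gives the requested list; there are 12 such values of n.

0, 1, 2, 3, 10, 11, 12, 13, 20, 21, 22, 23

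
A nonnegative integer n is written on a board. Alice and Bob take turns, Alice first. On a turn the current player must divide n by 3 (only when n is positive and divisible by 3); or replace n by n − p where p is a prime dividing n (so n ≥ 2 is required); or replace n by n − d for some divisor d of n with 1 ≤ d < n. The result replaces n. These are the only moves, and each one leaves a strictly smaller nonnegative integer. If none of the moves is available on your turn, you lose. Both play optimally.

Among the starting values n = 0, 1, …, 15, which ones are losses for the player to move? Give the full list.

0, 1, 4, 9, 14

Work bottom-up. With no move the player to move loses. Otherwise the position is W if at least one move leads to an L position for the opponent, and L if every move leads to a W.
n=0: no move → L
n=1: no move → L
n=2: reaches L-position 0 → W
n=3: reaches L-position 0 → W
n=4: only reaches 2(W), 3(W), all W → L
n=5: reaches L-position 0 → W
n=6: reaches L-position 4 → W
n=7: reaches L-position 0 → W
n=8: reaches L-position 4 → W
n=9: only reaches 3(W), 6(W), 8(W), all W → L
n=10: reaches L-position 9 → W
n=11: reaches L-position 0 → W
n=12: reaches L-position 4 → W
n=13: reaches L-position 0 → W
n=14: only reaches 7(W), 12(W), 13(W), all W → L
n=15: reaches L-position 14 → W
The losing starting values of n are exactly the entries labelled L in this table (5 of them).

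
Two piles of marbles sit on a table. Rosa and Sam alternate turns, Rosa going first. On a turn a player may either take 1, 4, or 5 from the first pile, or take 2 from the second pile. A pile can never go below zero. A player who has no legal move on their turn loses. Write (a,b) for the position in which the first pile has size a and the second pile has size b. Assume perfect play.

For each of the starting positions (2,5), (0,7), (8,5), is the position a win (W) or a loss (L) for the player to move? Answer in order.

(2,5): L, (0,7): W, (8,5): L

Work bottom-up. With no move the player to move loses. Otherwise the position is W if at least one move leads to an L position for the opponent, and L if every move leads to a W.
No move ever increases a pile, so every position that can arise here has a ≤ 8 and b ≤ 7; it is enough to label the cells with 0 ≤ a ≤ 8 and 0 ≤ b ≤ 7.
Every move lowers a or b (never raises either), so fill the grid row by row in increasing a, and left to right within a row: each cell's successors are then already labelled.
      b=0  b=1  b=2  b=3  b=4  b=5  b=6  b=7
a=0:    L    L    W    W    L    L    W    W
a=1:    W    W    L    L    W    W    L    L
a=2:    L    L    W    W    L    L    W    W
a=3:    W    W    L    L    W    W    L    L
a=4:    W    W    W    W    W    W    W    W
a=5:    W    W    W    W    W    W    W    W
a=6:    W    W    W    W    W    W    W    W
a=7:    W    W    W    W    W    W    W    W
a=8:    L    L    W    W    L    L    W    W
Cells with no legal move (terminal, hence L): (0,0), (0,1).
The remaining L cells, each justified by listing all of its moves:
(0,4): only reaches (0,2)(W), which is W → L
(0,5): only reaches (0,3)(W), which is W → L
(1,2): only reaches (0,2)(W), (1,0)(W), all W → L
(1,3): only reaches (0,3)(W), (1,1)(W), all W → L
(1,6): only reaches (0,6)(W), (1,4)(W), all W → L
(1,7): only reaches (0,7)(W), (1,5)(W), all W → L
(2,0): only reaches (1,0)(W), which is W → L
(2,1): only reaches (1,1)(W), which is W → L
(2,4): only reaches (1,4)(W), (2,2)(W), all W → L
(2,5): only reaches (1,5)(W), (2,3)(W), all W → L
(3,2): only reaches (2,2)(W), (3,0)(W), all W → L
(3,3): only reaches (2,3)(W), (3,1)(W), all W → L
(3,6): only reaches (2,6)(W), (3,4)(W), all W → L
(3,7): only reaches (2,7)(W), (3,5)(W), all W → L
(8,0): only reaches (7,0)(W), (4,0)(W), (3,0)(W), all W → L
(8,1): only reaches (7,1)(W), (4,1)(W), (3,1)(W), all W → L
(8,4): only reaches (7,4)(W), (4,4)(W), (3,4)(W), (8,2)(W), all W → L
(8,5): only reaches (7,5)(W), (4,5)(W), (3,5)(W), (8,3)(W), all W → L
Every other cell has at least one move into one of the L cells above, so it is W.
(2,5): one of the L cells justified above, so L
(0,7): the move to (0,5) reaches an L cell, so W
(8,5): one of the L cells justified above, so L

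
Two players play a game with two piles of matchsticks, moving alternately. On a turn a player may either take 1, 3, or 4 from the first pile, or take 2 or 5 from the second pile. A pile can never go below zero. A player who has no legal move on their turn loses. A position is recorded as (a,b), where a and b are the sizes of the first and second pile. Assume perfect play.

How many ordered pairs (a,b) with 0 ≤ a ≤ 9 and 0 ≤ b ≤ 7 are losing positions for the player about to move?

Positions with no move are L. A position that does have a move is losing for the player to move precisely when every available move leads to a winning position for the opponent. Fill in the labels:
Every move lowers a or b (never raises either), so fill the grid row by row in increasing a, and left to right within a row: each cell's successors are then already labelled.
      b=0  b=1  b=2  b=3  b=4  b=5  b=6  b=7
a=0:    L    L    W    W    L    W    W    L
a=1:    W    W    L    L    W    W    L    W
a=2:    L    L    W    W    L    W    W    L
a=3:    W    W    L    L    W    W    L    W
a=4:    W    W    W    W    W    L    W    W
a=5:    W    W    W    W    W    W    W    W
a=6:    W    W    W    W    W    L    W    W
a=7:    L    L    W    W    L    W    W    L
a=8:    W    W    L    L    W    W    L    W
a=9:    L    L    W    W    L    W    W    L
Cells with no legal move (terminal, hence L): (0,0), (0,1).
The remaining L cells, each justified by listing all of its moves:
(0,4): the only move is to (0,2)(W), a W ⇒ L
(0,7): moves to (0,5)(W), (0,2)(W); every one is W ⇒ L
(1,2): moves to (0,2)(W), (1,0)(W); every one is W ⇒ L
(1,3): moves to (0,3)(W), (1,1)(W); every one is W ⇒ L
(1,6): moves to (0,6)(W), (1,4)(W), (1,1)(W); every one is W ⇒ L
(2,0): the only move is to (1,0)(W), a W ⇒ L
(2,1): the only move is to (1,1)(W), a W ⇒ L
(2,4): moves to (1,4)(W), (2,2)(W); every one is W ⇒ L
(2,7): moves to (1,7)(W), (2,5)(W), (2,2)(W); every one is W ⇒ L
(3,2): moves to (2,2)(W), (0,2)(W), (3,0)(W); every one is W ⇒ L
(3,3): moves to (2,3)(W), (0,3)(W), (3,1)(W); every one is W ⇒ L
(3,6): moves to (2,6)(W), (0,6)(W), (3,4)(W), (3,1)(W); every one is W ⇒ L
(4,5): moves to (3,5)(W), (1,5)(W), (0,5)(W), (4,3)(W), (4,0)(W); every one is W ⇒ L
(6,5): moves to (5,5)(W), (3,5)(W), (2,5)(W), (6,3)(W), (6,0)(W); every one is W ⇒ L
(7,0): moves to (6,0)(W), (4,0)(W), (3,0)(W); every one is W ⇒ L
(7,1): moves to (6,1)(W), (4,1)(W), (3,1)(W); every one is W ⇒ L
(7,4): moves to (6,4)(W), (4,4)(W), (3,4)(W), (7,2)(W); every one is W ⇒ L
(7,7): moves to (6,7)(W), (4,7)(W), (3,7)(W), (7,5)(W), (7,2)(W); every one is W ⇒ L
(8,2): moves to (7,2)(W), (5,2)(W), (4,2)(W), (8,0)(W); every one is W ⇒ L
(8,3): moves to (7,3)(W), (5,3)(W), (4,3)(W), (8,1)(W); every one is W ⇒ L
(8,6): moves to (7,6)(W), (5,6)(W), (4,6)(W), (8,4)(W), (8,1)(W); every one is W ⇒ L
(9,0): moves to (8,0)(W), (6,0)(W), (5,0)(W); every one is W ⇒ L
(9,1): moves to (8,1)(W), (6,1)(W), (5,1)(W); every one is W ⇒ L
(9,4): moves to (8,4)(W), (6,4)(W), (5,4)(W), (9,2)(W); every one is W ⇒ L
(9,7): moves to (8,7)(W), (6,7)(W), (5,7)(W), (9,5)(W), (9,2)(W); every one is W ⇒ L
Every other cell has at least one move into one of the L cells above, so it is W.
L cells per row: a=0: 4, a=1: 3, a=2: 4, a=3: 3, a=4: 1, a=5: 0, a=6: 1, a=7: 4, a=8: 3, a=9: 4; total 27.

27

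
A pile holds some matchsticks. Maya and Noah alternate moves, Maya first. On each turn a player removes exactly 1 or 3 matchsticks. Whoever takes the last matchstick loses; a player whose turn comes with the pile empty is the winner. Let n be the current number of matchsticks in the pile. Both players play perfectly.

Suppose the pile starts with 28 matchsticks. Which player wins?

Build the W/L table. Terminal = W. A non-terminal position is W if it has a move to some L; otherwise it is L.
n=0: no move; the opponent has just taken the last matchstick and therefore loses → W
n=1: only reaches 0(W), which is W → L
n=2: reaches L-position 1 → W
n=3: only reaches 2(W), 0(W), all W → L
n=4: reaches L-position 3 → W
n=5: only reaches 4(W), 2(W), all W → L
n=6: reaches L-position 5 → W
n=7: only reaches 6(W), 4(W), all W → L
n=8: reaches L-position 7 → W
n=9: only reaches 8(W), 6(W), all W → L
n=10: reaches L-position 9 → W
n=11: only reaches 10(W), 8(W), all W → L
n=12: reaches L-position 11 → W
n=13: only reaches 12(W), 10(W), all W → L
n=14: reaches L-position 13 → W
n=15: only reaches 14(W), 12(W), all W → L
n=16: reaches L-position 15 → W
n=17: only reaches 16(W), 14(W), all W → L
n=18: reaches L-position 17 → W
n=19: only reaches 18(W), 16(W), all W → L
n=20: reaches L-position 19 → W
n=21: only reaches 20(W), 18(W), all W → L
n=22: reaches L-position 21 → W
n=23: only reaches 22(W), 20(W), all W → L
n=24: reaches L-position 23 → W
n=25: only reaches 24(W), 22(W), all W → L
n=26: reaches L-position 25 → W
n=27: only reaches 26(W), 24(W), all W → L
n=28: reaches L-position 27 → W
The starting position 28 is W: Maya should remove 1, leaving 27, handing over an L position.

Maya wins.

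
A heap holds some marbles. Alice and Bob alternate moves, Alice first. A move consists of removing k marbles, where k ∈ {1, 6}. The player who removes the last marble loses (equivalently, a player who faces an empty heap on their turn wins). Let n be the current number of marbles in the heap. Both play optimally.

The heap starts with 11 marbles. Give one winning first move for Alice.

Remove 1, leaving 10.

Classify positions by backward induction: terminal positions (no move available) are W. From any other position, the mover wins iff some move reaches an L.
n=0: no move; the opponent has just taken the last marble and therefore loses → W
n=1: L (sole option 0(W) is W)
n=2: W (go to 1, an L position)
n=3: L (sole option 2(W) is W)
n=4: W (go to 3, an L position)
n=5: L (sole option 4(W) is W)
n=6: W (go to 5, an L position)
n=7: W (go to 1, an L position)
n=8: L (options 7(W), 2(W) are all W)
n=9: W (go to 8, an L position)
n=10: L (options 9(W), 4(W) are all W)
n=11: W (go to 10, an L position)
From 11, the L positions reachable in one move are: 10, 5. Any move reaching one of these is winning.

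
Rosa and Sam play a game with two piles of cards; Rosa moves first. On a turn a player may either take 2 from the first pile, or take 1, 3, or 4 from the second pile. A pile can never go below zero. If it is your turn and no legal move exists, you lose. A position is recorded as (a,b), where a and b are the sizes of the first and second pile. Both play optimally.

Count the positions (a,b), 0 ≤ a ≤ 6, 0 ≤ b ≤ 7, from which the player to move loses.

18

Work bottom-up. With no move the player to move loses. Otherwise the position is W if at least one move leads to an L position for the opponent, and L if every move leads to a W.
Every move lowers a or b (never raises either), so fill the grid row by row in increasing a, and left to right within a row: each cell's successors are then already labelled.
      b=0  b=1  b=2  b=3  b=4  b=5  b=6  b=7
a=0:    L    W    L    W    W    W    W    L
a=1:    L    W    L    W    W    W    W    L
a=2:    W    L    W    L    W    W    W    W
a=3:    W    L    W    L    W    W    W    W
a=4:    L    W    L    W    W    W    W    L
a=5:    L    W    L    W    W    W    W    L
a=6:    W    L    W    L    W    W    W    W
Cells with no legal move (terminal, hence L): (0,0), (1,0).
The remaining L cells, each justified by listing all of its moves:
(0,2): the only move is to (0,1)(W), a W ⇒ L
(0,7): moves to (0,6)(W), (0,4)(W), (0,3)(W); every one is W ⇒ L
(1,2): the only move is to (1,1)(W), a W ⇒ L
(1,7): moves to (1,6)(W), (1,4)(W), (1,3)(W); every one is W ⇒ L
(2,1): moves to (0,1)(W), (2,0)(W); every one is W ⇒ L
(2,3): moves to (0,3)(W), (2,2)(W), (2,0)(W); every one is W ⇒ L
(3,1): moves to (1,1)(W), (3,0)(W); every one is W ⇒ L
(3,3): moves to (1,3)(W), (3,2)(W), (3,0)(W); every one is W ⇒ L
(4,0): the only move is to (2,0)(W), a W ⇒ L
(4,2): moves to (2,2)(W), (4,1)(W); every one is W ⇒ L
(4,7): moves to (2,7)(W), (4,6)(W), (4,4)(W), (4,3)(W); every one is W ⇒ L
(5,0): the only move is to (3,0)(W), a W ⇒ L
(5,2): moves to (3,2)(W), (5,1)(W); every one is W ⇒ L
(5,7): moves to (3,7)(W), (5,6)(W), (5,4)(W), (5,3)(W); every one is W ⇒ L
(6,1): moves to (4,1)(W), (6,0)(W); every one is W ⇒ L
(6,3): moves to (4,3)(W), (6,2)(W), (6,0)(W); every one is W ⇒ L
Every other cell has at least one move into one of the L cells above, so it is W.
L cells per row: a=0: 3, a=1: 3, a=2: 2, a=3: 2, a=4: 3, a=5: 3, a=6: 2; total 18.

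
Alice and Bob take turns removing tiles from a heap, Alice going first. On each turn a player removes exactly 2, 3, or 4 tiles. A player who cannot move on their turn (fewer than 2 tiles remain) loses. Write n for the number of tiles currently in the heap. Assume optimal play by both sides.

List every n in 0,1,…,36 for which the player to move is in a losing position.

Compute win/loss labels from the base case upward. A position with no move is L. Any other position is W if it can reach an L in one move, else L.
n=0: no move → L
n=1: no move → L
n=2: W (go to 0, an L position)
n=3: W (go to 1, an L position)
n=4: W (go to 1, an L position)
n=5: W (go to 1, an L position)
n=6: L (options 4(W), 3(W), 2(W) are all W)
n=7: L (options 5(W), 4(W), 3(W) are all W)
n=8: W (go to 6, an L position)
n=9: W (go to 7, an L position)
n=10: W (go to 7, an L position)
n=11: W (go to 7, an L position)
n=12: L (options 10(W), 9(W), 8(W) are all W)
n=13: L (options 11(W), 10(W), 9(W) are all W)
n=14: W (go to 12, an L position)
n=15: W (go to 13, an L position)
n=16: W (go to 13, an L position)
n=17: W (go to 13, an L position)
n=18: L (options 16(W), 15(W), 14(W) are all W)
n=19: L (options 17(W), 16(W), 15(W) are all W)
n=20: W (go to 18, an L position)
n=21: W (go to 19, an L position)
n=22: W (go to 19, an L position)
n=23: W (go to 19, an L position)
n=24: L (options 22(W), 21(W), 20(W) are all W)
n=25: L (options 23(W), 22(W), 21(W) are all W)
n=26: W (go to 24, an L position)
n=27: W (go to 25, an L position)
n=28: W (go to 25, an L position)
n=29: W (go to 25, an L position)
n=30: L (options 28(W), 27(W), 26(W) are all W)
n=31: L (options 29(W), 28(W), 27(W) are all W)
n=32: W (go to 30, an L position)
n=33: W (go to 31, an L position)
n=34: W (go to 31, an L position)
n=35: W (go to 31, an L position)
n=36: L (options 34(W), 33(W), 32(W) are all W)
The losing starting values of n are exactly the entries labelled L in this table (13 of them).

0, 1, 6, 7, 12, 13, 18, 19, 24, 25, 30, 31, 36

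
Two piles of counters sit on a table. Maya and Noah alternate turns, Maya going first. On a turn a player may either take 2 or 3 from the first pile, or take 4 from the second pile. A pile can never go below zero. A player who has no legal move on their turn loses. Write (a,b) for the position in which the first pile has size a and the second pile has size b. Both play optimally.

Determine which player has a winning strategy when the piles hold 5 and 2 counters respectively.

Label each position W (a win for the player to move) or L (a loss). A position with no legal move is L; any other position is W exactly when some move reaches an L, and L when every move reaches a W.
No move ever increases a pile, so every position that can arise here has a ≤ 5 and b ≤ 2; it is enough to label the cells with 0 ≤ a ≤ 5 and 0 ≤ b ≤ 2.
Every move lowers a or b (never raises either), so fill the grid row by row in increasing a, and left to right within a row: each cell's successors are then already labelled.
      b=0  b=1  b=2
a=0:    L    L    L
a=1:    L    L    L
a=2:    W    W    W
a=3:    W    W    W
a=4:    W    W    W
a=5:    L    L    L
Cells with no legal move (terminal, hence L): (0,0), (0,1), (0,2), (1,0), (1,1), (1,2).
The remaining L cells, each justified by listing all of its moves:
(5,0): →(3,0)(W), (2,0)(W) — all W, so L
(5,1): →(3,1)(W), (2,1)(W) — all W, so L
(5,2): →(3,2)(W), (2,2)(W) — all W, so L
Every other cell has at least one move into one of the L cells above, so it is W.
Every move from (5,2) reaches a W position, so the mover loses.

Noah wins.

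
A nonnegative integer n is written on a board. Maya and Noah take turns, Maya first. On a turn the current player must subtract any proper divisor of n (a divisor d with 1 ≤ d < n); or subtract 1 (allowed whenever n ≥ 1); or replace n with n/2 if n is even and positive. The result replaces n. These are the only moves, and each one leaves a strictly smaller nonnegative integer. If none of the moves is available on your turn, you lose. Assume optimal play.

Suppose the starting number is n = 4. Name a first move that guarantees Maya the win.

Move to 2.

Positions with no move are L. A position that does have a move is losing for the player to move precisely when every available move leads to a winning position for the opponent. Fill in the labels:
n=0: no move → L
n=1: can move to 0, which is L ⇒ W
n=2: the only move is to 1(W), a W ⇒ L
n=3: can move to 2, which is L ⇒ W
n=4: can move to 2, which is L ⇒ W
From 4, the L positions reachable in one move are: 2.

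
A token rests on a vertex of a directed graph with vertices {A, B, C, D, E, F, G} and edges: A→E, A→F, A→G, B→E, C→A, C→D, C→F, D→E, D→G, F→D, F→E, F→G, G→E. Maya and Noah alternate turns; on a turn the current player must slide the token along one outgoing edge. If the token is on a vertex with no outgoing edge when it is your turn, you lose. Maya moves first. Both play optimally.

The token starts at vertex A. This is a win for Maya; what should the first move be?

Move to E.

Positions with no move are L. A position that does have a move is losing for the player to move precisely when every available move leads to a winning position for the opponent. Fill in the labels:
Every edge goes from a vertex to one that appears earlier in the order E, G, D, F, B, A, C, so processing vertices in that order labels each vertex after all of its successors.
E: no outgoing edge → L
G: →E(L), so W
D: →E(L), so W
F: →E(L), so W
B: →E(L), so W
A: →E(L), so W
C: →A(W), F(W), D(W) — all W, so L
From A, the L positions reachable in one move are: E.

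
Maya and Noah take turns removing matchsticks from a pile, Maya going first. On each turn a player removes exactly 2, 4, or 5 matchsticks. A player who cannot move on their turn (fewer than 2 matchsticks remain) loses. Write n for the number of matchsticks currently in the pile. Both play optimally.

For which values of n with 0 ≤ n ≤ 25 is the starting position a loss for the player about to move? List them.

0, 1, 7, 8, 14, 15, 21, 22

Classify positions by backward induction: terminal positions (no move available) are L. From any other position, the mover wins iff some move reaches an L.
n=0: no move → L
n=1: no move → L
n=2: W (go to 0, an L position)
n=3: W (go to 1, an L position)
n=4: W (go to 0, an L position)
n=5: W (go to 1, an L position)
n=6: W (go to 1, an L position)
n=7: L (options 5(W), 3(W), 2(W) are all W)
n=8: L (options 6(W), 4(W), 3(W) are all W)
n=9: W (go to 7, an L position)
n=10: W (go to 8, an L position)
n=11: W (go to 7, an L position)
n=12: W (go to 8, an L position)
n=13: W (go to 8, an L position)
n=14: L (options 12(W), 10(W), 9(W) are all W)
n=15: L (options 13(W), 11(W), 10(W) are all W)
n=16: W (go to 14, an L position)
n=17: W (go to 15, an L position)
n=18: W (go to 14, an L position)
n=19: W (go to 15, an L position)
n=20: W (go to 15, an L position)
n=21: L (options 19(W), 17(W), 16(W) are all W)
n=22: L (options 20(W), 18(W), 17(W) are all W)
n=23: W (go to 21, an L position)
n=24: W (go to 22, an L position)
n=25: W (go to 21, an L position)
Reading off the rows marked L gives the requested list; there are 8 such values of n.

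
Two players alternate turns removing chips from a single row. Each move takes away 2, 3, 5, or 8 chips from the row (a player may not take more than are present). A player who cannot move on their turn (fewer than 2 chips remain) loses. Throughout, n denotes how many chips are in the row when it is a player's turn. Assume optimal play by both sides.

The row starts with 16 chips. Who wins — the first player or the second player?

Compute win/loss labels from the base case upward. A position with no move is L. Any other position is W if it can reach an L in one move, else L.
n=0: no move → L
n=1: no move → L
n=2: W (go to 0, an L position)
n=3: W (go to 1, an L position)
n=4: W (go to 1, an L position)
n=5: W (go to 0, an L position)
n=6: W (go to 1, an L position)
n=7: L (options 5(W), 4(W), 2(W) are all W)
n=8: W (go to 0, an L position)
n=9: W (go to 7, an L position)
n=10: W (go to 7, an L position)
n=11: L (options 9(W), 8(W), 6(W), 3(W) are all W)
n=12: W (go to 7, an L position)
n=13: W (go to 11, an L position)
n=14: W (go to 11, an L position)
n=15: W (go to 7, an L position)
n=16: W (go to 11, an L position)
The starting position 16 is W: the player to move should remove 5, leaving 11, handing over an L position.

The first player wins.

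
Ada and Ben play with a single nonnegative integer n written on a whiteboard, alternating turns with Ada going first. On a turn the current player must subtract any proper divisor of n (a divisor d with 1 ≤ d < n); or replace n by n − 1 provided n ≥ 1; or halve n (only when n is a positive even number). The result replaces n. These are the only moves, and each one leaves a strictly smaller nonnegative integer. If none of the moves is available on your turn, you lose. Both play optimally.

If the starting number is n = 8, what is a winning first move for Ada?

Move to 7.

Classify positions by backward induction: terminal positions (no move available) are L. From any other position, the mover wins iff some move reaches an L.
n=0: no move → L
n=1: W (go to 0, an L position)
n=2: L (sole option 1(W) is W)
n=3: W (go to 2, an L position)
n=4: W (go to 2, an L position)
n=5: L (sole option 4(W) is W)
n=6: W (go to 5, an L position)
n=7: L (sole option 6(W) is W)
n=8: W (go to 7, an L position)
From 8, the L positions reachable in one move are: 7.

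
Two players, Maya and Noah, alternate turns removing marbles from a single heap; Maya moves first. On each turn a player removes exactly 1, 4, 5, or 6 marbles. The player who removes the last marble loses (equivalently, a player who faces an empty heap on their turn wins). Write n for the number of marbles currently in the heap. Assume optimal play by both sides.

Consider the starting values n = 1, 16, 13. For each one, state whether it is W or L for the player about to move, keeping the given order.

Compute win/loss labels from the base case upward. A position with no move is W. Any other position is W if it can reach an L in one move, else L.
n=0: no move; the opponent has just taken the last marble and therefore loses → W
n=1: →0(W) only, which is W, so L
n=2: →1(L), so W
n=3: →2(W) only, which is W, so L
n=4: →3(L), so W
n=5: →1(L), so W
n=6: →1(L), so W
n=7: →3(L), so W
n=8: →3(L), so W
n=9: →3(L), so W
n=10: →9(W), 6(W), 5(W), 4(W) — all W, so L
n=11: →10(L), so W
n=12: →11(W), 8(W), 7(W), 6(W) — all W, so L
n=13: →12(L), so W
n=14: →10(L), so W
n=15: →10(L), so W
n=16: →12(L), so W

1: L, 16: W, 13: W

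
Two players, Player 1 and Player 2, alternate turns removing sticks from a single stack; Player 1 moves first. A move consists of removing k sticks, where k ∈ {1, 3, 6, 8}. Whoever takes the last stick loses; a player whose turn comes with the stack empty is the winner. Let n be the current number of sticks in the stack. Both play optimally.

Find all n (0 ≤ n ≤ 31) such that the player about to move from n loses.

1, 3, 5, 10, 12, 14, 19, 21, 23, 28, 30

Classify positions by backward induction: terminal positions (no move available) are W. From any other position, the mover wins iff some move reaches an L.
n=0: no move; the opponent has just taken the last stick and therefore loses → W
n=1: only reaches 0(W), which is W → L
n=2: reaches L-position 1 → W
n=3: only reaches 2(W), 0(W), all W → L
n=4: reaches L-position 3 → W
n=5: only reaches 4(W), 2(W), all W → L
n=6: reaches L-position 5 → W
n=7: reaches L-position 1 → W
n=8: reaches L-position 5 → W
n=9: reaches L-position 3 → W
n=10: only reaches 9(W), 7(W), 4(W), 2(W), all W → L
n=11: reaches L-position 10 → W
n=12: only reaches 11(W), 9(W), 6(W), 4(W), all W → L
n=13: reaches L-position 12 → W
n=14: only reaches 13(W), 11(W), 8(W), 6(W), all W → L
n=15: reaches L-position 14 → W
n=16: reaches L-position 10 → W
n=17: reaches L-position 14 → W
n=18: reaches L-position 12 → W
n=19: only reaches 18(W), 16(W), 13(W), 11(W), all W → L
n=20: reaches L-position 19 → W
n=21: only reaches 20(W), 18(W), 15(W), 13(W), all W → L
n=22: reaches L-position 21 → W
n=23: only reaches 22(W), 20(W), 17(W), 15(W), all W → L
n=24: reaches L-position 23 → W
n=25: reaches L-position 19 → W
n=26: reaches L-position 23 → W
n=27: reaches L-position 21 → W
n=28: only reaches 27(W), 25(W), 22(W), 20(W), all W → L
n=29: reaches L-position 28 → W
n=30: only reaches 29(W), 27(W), 24(W), 22(W), all W → L
n=31: reaches L-position 30 → W
Reading off the rows marked L gives the requested list; there are 11 such values of n.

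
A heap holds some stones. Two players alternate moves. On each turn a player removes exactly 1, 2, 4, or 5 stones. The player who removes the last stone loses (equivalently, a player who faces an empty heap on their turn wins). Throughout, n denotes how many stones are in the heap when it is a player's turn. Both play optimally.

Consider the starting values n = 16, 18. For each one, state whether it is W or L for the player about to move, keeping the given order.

16: L, 18: W

Positions with no move are W. A position that does have a move is losing for the player to move precisely when every available move leads to a winning position for the opponent. Fill in the labels:
n=0: no move; the opponent has just taken the last stone and therefore loses → W
n=1: L (sole option 0(W) is W)
n=2: W (go to 1, an L position)
n=3: W (go to 1, an L position)
n=4: L (options 3(W), 2(W), 0(W) are all W)
n=5: W (go to 4, an L position)
n=6: W (go to 4, an L position)
n=7: L (options 6(W), 5(W), 3(W), 2(W) are all W)
n=8: W (go to 7, an L position)
n=9: W (go to 7, an L position)
n=10: L (options 9(W), 8(W), 6(W), 5(W) are all W)
n=11: W (go to 10, an L position)
n=12: W (go to 10, an L position)
n=13: L (options 12(W), 11(W), 9(W), 8(W) are all W)
n=14: W (go to 13, an L position)
n=15: W (go to 13, an L position)
n=16: L (options 15(W), 14(W), 12(W), 11(W) are all W)
n=17: W (go to 16, an L position)
n=18: W (go to 16, an L position)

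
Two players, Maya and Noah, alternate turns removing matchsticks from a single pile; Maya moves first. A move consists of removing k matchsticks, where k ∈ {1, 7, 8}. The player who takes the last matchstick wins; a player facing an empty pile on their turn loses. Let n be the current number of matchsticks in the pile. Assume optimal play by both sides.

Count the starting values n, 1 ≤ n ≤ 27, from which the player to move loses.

7

Build the W/L table. Terminal = L. A non-terminal position is W if it has a move to some L; otherwise it is L.
n=0: no move → L
n=1: →0(L), so W
n=2: →1(W) only, which is W, so L
n=3: →2(L), so W
n=4: →3(W) only, which is W, so L
n=5: →4(L), so W
n=6: →5(W) only, which is W, so L
n=7: →6(L), so W
n=8: →0(L), so W
n=9: →2(L), so W
n=10: →2(L), so W
n=11: →4(L), so W
n=12: →4(L), so W
n=13: →6(L), so W
n=14: →6(L), so W
n=15: →14(W), 8(W), 7(W) — all W, so L
n=16: →15(L), so W
n=17: →16(W), 10(W), 9(W) — all W, so L
n=18: →17(L), so W
n=19: →18(W), 12(W), 11(W) — all W, so L
n=20: →19(L), so W
n=21: →20(W), 14(W), 13(W) — all W, so L
n=22: →21(L), so W
n=23: →15(L), so W
n=24: →17(L), so W
n=25: →17(L), so W
n=26: →19(L), so W
n=27: →19(L), so W
L entries with 1 ≤ n ≤ 27 (n=0 is outside the asked range and is not counted): n = 2, 4, 6, 15, 17, 19, 21; that makes 7.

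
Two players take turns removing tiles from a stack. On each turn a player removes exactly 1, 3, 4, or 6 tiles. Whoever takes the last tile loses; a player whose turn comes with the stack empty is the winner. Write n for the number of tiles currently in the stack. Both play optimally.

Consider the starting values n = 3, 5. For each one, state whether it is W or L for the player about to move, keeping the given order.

Build the W/L table. Terminal = W. A non-terminal position is W if it has a move to some L; otherwise it is L.
n=0: no move; the opponent has just taken the last tile and therefore loses → W
n=1: only reaches 0(W), which is W → L
n=2: reaches L-position 1 → W
n=3: only reaches 2(W), 0(W), all W → L
n=4: reaches L-position 3 → W
n=5: reaches L-position 1 → W

3: L, 5: W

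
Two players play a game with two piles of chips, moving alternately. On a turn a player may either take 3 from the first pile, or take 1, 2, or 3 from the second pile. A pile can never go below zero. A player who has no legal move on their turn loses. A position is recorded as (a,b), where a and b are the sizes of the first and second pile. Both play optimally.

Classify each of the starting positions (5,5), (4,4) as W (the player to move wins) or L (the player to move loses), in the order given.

Work bottom-up. With no move the player to move loses. Otherwise the position is W if at least one move leads to an L position for the opponent, and L if every move leads to a W.
No move ever increases a pile, so every position that can arise here has a ≤ 5 and b ≤ 5; it is enough to label the cells with 0 ≤ a ≤ 5 and 0 ≤ b ≤ 5.
Every move lowers a or b (never raises either), so fill the grid row by row in increasing a, and left to right within a row: each cell's successors are then already labelled.
      b=0  b=1  b=2  b=3  b=4  b=5
a=0:    L    W    W    W    L    W
a=1:    L    W    W    W    L    W
a=2:    L    W    W    W    L    W
a=3:    W    L    W    W    W    L
a=4:    W    L    W    W    W    L
a=5:    W    L    W    W    W    L
Cells with no legal move (terminal, hence L): (0,0), (1,0), (2,0).
The remaining L cells, each justified by listing all of its moves:
(0,4): only reaches (0,3)(W), (0,2)(W), (0,1)(W), all W → L
(1,4): only reaches (1,3)(W), (1,2)(W), (1,1)(W), all W → L
(2,4): only reaches (2,3)(W), (2,2)(W), (2,1)(W), all W → L
(3,1): only reaches (0,1)(W), (3,0)(W), all W → L
(3,5): only reaches (0,5)(W), (3,4)(W), (3,3)(W), (3,2)(W), all W → L
(4,1): only reaches (1,1)(W), (4,0)(W), all W → L
(4,5): only reaches (1,5)(W), (4,4)(W), (4,3)(W), (4,2)(W), all W → L
(5,1): only reaches (2,1)(W), (5,0)(W), all W → L
(5,5): only reaches (2,5)(W), (5,4)(W), (5,3)(W), (5,2)(W), all W → L
Every other cell has at least one move into one of the L cells above, so it is W.
(5,5): one of the L cells justified above, so L
(4,4): the move to (1,4) reaches an L cell, so W

(5,5): L, (4,4): W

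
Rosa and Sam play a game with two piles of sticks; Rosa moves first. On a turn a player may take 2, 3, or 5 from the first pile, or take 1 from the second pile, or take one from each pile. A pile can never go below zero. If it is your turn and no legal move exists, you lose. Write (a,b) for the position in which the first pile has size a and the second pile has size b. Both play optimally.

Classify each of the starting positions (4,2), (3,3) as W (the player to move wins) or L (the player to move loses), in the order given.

(4,2): W, (3,3): L

Use the standard recursion: the mover loses at a terminal position; elsewhere, the mover wins exactly when some move hands the opponent an L position.
No move ever increases a pile, so every position that can arise here has a ≤ 4 and b ≤ 3; it is enough to label the cells with 0 ≤ a ≤ 4 and 0 ≤ b ≤ 3.
Every move lowers a or b (never raises either), so fill the grid row by row in increasing a, and left to right within a row: each cell's successors are then already labelled.
      b=0  b=1  b=2  b=3
a=0:    L    W    L    W
a=1:    L    W    L    W
a=2:    W    W    W    W
a=3:    W    L    W    L
a=4:    W    L    W    L
Cells with no legal move (terminal, hence L): (0,0), (1,0).
The remaining L cells, each justified by listing all of its moves:
(0,2): →(0,1)(W) only, which is W, so L
(1,2): →(1,1)(W), (0,1)(W) — all W, so L
(3,1): →(1,1)(W), (0,1)(W), (3,0)(W), (2,0)(W) — all W, so L
(3,3): →(1,3)(W), (0,3)(W), (3,2)(W), (2,2)(W) — all W, so L
(4,1): →(2,1)(W), (1,1)(W), (4,0)(W), (3,0)(W) — all W, so L
(4,3): →(2,3)(W), (1,3)(W), (4,2)(W), (3,2)(W) — all W, so L
Every other cell has at least one move into one of the L cells above, so it is W.
(4,2): the move to (1,2) reaches an L cell, so W
(3,3): one of the L cells justified above, so L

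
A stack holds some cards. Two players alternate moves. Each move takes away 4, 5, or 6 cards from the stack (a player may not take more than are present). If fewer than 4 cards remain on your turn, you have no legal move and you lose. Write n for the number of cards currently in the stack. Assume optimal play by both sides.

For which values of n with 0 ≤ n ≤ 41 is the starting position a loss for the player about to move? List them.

Compute win/loss labels from the base case upward. A position with no move is L. Any other position is W if it can reach an L in one move, else L.
n=0: no move → L
n=1: no move → L
n=2: no move → L
n=3: no move → L
n=4: →0(L), so W
n=5: →1(L), so W
n=6: →2(L), so W
n=7: →3(L), so W
n=8: →3(L), so W
n=9: →3(L), so W
n=10: →6(W), 5(W), 4(W) — all W, so L
n=11: →7(W), 6(W), 5(W) — all W, so L
n=12: →8(W), 7(W), 6(W) — all W, so L
n=13: →9(W), 8(W), 7(W) — all W, so L
n=14: →10(L), so W
n=15: →11(L), so W
n=16: →12(L), so W
n=17: →13(L), so W
n=18: →13(L), so W
n=19: →13(L), so W
n=20: →16(W), 15(W), 14(W) — all W, so L
n=21: →17(W), 16(W), 15(W) — all W, so L
n=22: →18(W), 17(W), 16(W) — all W, so L
n=23: →19(W), 18(W), 17(W) — all W, so L
n=24: →20(L), so W
n=25: →21(L), so W
n=26: →22(L), so W
n=27: →23(L), so W
n=28: →23(L), so W
n=29: →23(L), so W
n=30: →26(W), 25(W), 24(W) — all W, so L
n=31: →27(W), 26(W), 25(W) — all W, so L
n=32: →28(W), 27(W), 26(W) — all W, so L
n=33: →29(W), 28(W), 27(W) — all W, so L
n=34: →30(L), so W
n=35: →31(L), so W
n=36: →32(L), so W
n=37: →33(L), so W
n=38: →33(L), so W
n=39: →33(L), so W
n=40: →36(W), 35(W), 34(W) — all W, so L
n=41: →37(W), 36(W), 35(W) — all W, so L
The losing starting values of n are exactly the entries labelled L in this table (18 of them).

0, 1, 2, 3, 10, 11, 12, 13, 20, 21, 22, 23, 30, 31, 32, 33, 40, 41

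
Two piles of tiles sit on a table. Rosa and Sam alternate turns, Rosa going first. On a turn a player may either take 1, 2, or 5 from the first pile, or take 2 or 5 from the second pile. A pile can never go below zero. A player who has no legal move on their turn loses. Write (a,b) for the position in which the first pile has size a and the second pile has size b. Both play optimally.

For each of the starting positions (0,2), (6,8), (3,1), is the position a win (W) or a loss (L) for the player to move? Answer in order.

(0,2): W, (6,8): L, (3,1): L

Build the W/L table. Terminal = L. A non-terminal position is W if it has a move to some L; otherwise it is L.
No move ever increases a pile, so every position that can arise here has a ≤ 6 and b ≤ 8; it is enough to label the cells with 0 ≤ a ≤ 6 and 0 ≤ b ≤ 8.
Every move lowers a or b (never raises either), so fill the grid row by row in increasing a, and left to right within a row: each cell's successors are then already labelled.
      b=0  b=1  b=2  b=3  b=4  b=5  b=6  b=7  b=8
a=0:    L    L    W    W    L    W    W    L    L
a=1:    W    W    L    L    W    W    L    W    W
a=2:    W    W    W    W    W    L    W    W    W
a=3:    L    L    W    W    L    W    W    L    L
a=4:    W    W    L    L    W    W    L    W    W
a=5:    W    W    W    W    W    L    W    W    W
a=6:    L    L    W    W    L    W    W    L    L
Cells with no legal move (terminal, hence L): (0,0), (0,1).
The remaining L cells, each justified by listing all of its moves:
(0,4): the only move is to (0,2)(W), a W ⇒ L
(0,7): moves to (0,5)(W), (0,2)(W); every one is W ⇒ L
(0,8): moves to (0,6)(W), (0,3)(W); every one is W ⇒ L
(1,2): moves to (0,2)(W), (1,0)(W); every one is W ⇒ L
(1,3): moves to (0,3)(W), (1,1)(W); every one is W ⇒ L
(1,6): moves to (0,6)(W), (1,4)(W), (1,1)(W); every one is W ⇒ L
(2,5): moves to (1,5)(W), (0,5)(W), (2,3)(W), (2,0)(W); every one is W ⇒ L
(3,0): moves to (2,0)(W), (1,0)(W); every one is W ⇒ L
(3,1): moves to (2,1)(W), (1,1)(W); every one is W ⇒ L
(3,4): moves to (2,4)(W), (1,4)(W), (3,2)(W); every one is W ⇒ L
(3,7): moves to (2,7)(W), (1,7)(W), (3,5)(W), (3,2)(W); every one is W ⇒ L
(3,8): moves to (2,8)(W), (1,8)(W), (3,6)(W), (3,3)(W); every one is W ⇒ L
(4,2): moves to (3,2)(W), (2,2)(W), (4,0)(W); every one is W ⇒ L
(4,3): moves to (3,3)(W), (2,3)(W), (4,1)(W); every one is W ⇒ L
(4,6): moves to (3,6)(W), (2,6)(W), (4,4)(W), (4,1)(W); every one is W ⇒ L
(5,5): moves to (4,5)(W), (3,5)(W), (0,5)(W), (5,3)(W), (5,0)(W); every one is W ⇒ L
(6,0): moves to (5,0)(W), (4,0)(W), (1,0)(W); every one is W ⇒ L
(6,1): moves to (5,1)(W), (4,1)(W), (1,1)(W); every one is W ⇒ L
(6,4): moves to (5,4)(W), (4,4)(W), (1,4)(W), (6,2)(W); every one is W ⇒ L
(6,7): moves to (5,7)(W), (4,7)(W), (1,7)(W), (6,5)(W), (6,2)(W); every one is W ⇒ L
(6,8): moves to (5,8)(W), (4,8)(W), (1,8)(W), (6,6)(W), (6,3)(W); every one is W ⇒ L
Every other cell has at least one move into one of the L cells above, so it is W.
(0,2): the move to (0,0) reaches an L cell, so W
(6,8): one of the L cells justified above, so L
(3,1): one of the L cells justified above, so L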